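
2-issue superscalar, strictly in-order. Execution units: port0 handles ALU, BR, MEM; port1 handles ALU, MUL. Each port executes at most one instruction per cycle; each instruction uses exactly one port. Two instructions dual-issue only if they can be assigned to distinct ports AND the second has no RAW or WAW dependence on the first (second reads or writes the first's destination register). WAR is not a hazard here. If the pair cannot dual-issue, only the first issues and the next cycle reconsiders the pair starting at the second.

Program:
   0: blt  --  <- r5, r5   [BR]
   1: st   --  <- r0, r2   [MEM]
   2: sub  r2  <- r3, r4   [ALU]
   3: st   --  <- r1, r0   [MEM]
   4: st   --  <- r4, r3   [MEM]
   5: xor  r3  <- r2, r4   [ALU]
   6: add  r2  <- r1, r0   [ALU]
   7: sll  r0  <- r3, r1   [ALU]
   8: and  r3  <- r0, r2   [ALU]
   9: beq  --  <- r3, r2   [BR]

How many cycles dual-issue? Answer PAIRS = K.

c0: i0 blt  no-port BR/MEM
c1: i1,i2 st;sub  2-wide
c2: i3 st  no-port MEM/MEM
c3: i4,i5 st;xor  2-wide
c4: i6,i7 add;sll  2-wide
c5: i8 and  RAW r3
c6: i9 beq  tail

PAIRS = 3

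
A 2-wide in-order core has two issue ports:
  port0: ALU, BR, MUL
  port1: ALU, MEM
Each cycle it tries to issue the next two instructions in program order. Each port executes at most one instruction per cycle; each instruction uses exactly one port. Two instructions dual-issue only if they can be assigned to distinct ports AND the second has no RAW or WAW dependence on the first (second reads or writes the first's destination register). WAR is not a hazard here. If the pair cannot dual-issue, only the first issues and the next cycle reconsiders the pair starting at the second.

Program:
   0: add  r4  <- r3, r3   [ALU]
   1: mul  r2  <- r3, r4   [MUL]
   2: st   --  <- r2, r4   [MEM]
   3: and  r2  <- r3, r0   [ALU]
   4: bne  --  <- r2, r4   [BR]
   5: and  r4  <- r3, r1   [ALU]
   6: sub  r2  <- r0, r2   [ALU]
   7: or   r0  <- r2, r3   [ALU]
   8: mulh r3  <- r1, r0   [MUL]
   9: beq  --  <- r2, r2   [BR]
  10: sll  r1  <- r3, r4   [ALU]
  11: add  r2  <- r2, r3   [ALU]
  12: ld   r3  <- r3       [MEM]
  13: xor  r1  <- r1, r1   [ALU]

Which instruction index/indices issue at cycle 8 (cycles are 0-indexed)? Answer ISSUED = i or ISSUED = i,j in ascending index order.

ISSUED = 11,12

t=0 i0:add.ALU ; RAW r4
t=1 i1:mul.MUL ; RAW r2
t=2 i2&i3:st.MEM+and.ALU ; pair
t=3 i4&i5:bne.BR+and.ALU ; pair
t=4 i6:sub.ALU ; RAW r2
t=5 i7:or.ALU ; RAW r0
t=6 i8:mulh.MUL ; no-port MUL/BR
t=7 i9&i10:beq.BR+sll.ALU ; pair
t=8 i11&i12:add.ALU+ld.MEM ; pair
t=9 i13:xor.ALU ; tail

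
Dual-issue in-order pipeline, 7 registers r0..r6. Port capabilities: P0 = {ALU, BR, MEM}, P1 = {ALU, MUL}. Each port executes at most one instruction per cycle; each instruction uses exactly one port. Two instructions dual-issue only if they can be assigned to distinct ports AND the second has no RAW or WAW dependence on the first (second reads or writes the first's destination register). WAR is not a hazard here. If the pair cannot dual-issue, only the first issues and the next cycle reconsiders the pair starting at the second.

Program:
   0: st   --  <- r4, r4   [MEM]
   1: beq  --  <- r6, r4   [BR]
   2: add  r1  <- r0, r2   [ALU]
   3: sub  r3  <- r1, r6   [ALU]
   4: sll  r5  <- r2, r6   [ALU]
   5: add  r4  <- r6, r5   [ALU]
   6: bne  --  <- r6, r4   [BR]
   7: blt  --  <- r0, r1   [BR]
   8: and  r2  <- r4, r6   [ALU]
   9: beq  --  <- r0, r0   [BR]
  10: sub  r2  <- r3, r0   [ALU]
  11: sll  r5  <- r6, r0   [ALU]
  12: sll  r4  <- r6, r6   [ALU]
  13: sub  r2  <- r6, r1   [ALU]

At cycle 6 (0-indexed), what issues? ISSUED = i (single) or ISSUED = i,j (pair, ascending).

c0: i0 st  no-port MEM/BR
c1: i1&i2 beq+add  2-wide
c2: i3&i4 sub+sll  2-wide
c3: i5 add  RAW r4
c4: i6 bne  no-port BR/BR
c5: i7&i8 blt+and  2-wide
c6: i9&i10 beq+sub  2-wide
c7: i11&i12 sll+sll  2-wide
c8: i13 sub  tail

ISSUED = 9,10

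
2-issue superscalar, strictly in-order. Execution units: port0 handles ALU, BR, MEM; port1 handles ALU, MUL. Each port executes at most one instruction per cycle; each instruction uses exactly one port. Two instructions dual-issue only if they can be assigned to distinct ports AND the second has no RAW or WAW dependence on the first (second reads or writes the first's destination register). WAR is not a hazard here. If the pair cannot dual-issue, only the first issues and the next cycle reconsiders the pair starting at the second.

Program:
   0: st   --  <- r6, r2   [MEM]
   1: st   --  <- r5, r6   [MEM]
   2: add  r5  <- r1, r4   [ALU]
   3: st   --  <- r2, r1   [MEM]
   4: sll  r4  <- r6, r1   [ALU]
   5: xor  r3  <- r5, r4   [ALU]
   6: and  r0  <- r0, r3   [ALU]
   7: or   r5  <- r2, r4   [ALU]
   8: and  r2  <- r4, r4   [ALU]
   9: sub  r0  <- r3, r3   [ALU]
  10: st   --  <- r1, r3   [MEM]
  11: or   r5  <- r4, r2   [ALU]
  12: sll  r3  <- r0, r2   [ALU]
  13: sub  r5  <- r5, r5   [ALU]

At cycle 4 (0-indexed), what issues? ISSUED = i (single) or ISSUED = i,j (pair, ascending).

[0] i0  st  -- no-port MEM/MEM
[1] i1+i2  st;add  -- pair
[2] i3+i4  st;sll  -- pair
[3] i5  xor  -- RAW r3
[4] i6+i7  and;or  -- pair
[5] i8+i9  and;sub  -- pair
[6] i10+i11  st;or  -- pair
[7] i12+i13  sll;sub  -- pair

ISSUED = 6,7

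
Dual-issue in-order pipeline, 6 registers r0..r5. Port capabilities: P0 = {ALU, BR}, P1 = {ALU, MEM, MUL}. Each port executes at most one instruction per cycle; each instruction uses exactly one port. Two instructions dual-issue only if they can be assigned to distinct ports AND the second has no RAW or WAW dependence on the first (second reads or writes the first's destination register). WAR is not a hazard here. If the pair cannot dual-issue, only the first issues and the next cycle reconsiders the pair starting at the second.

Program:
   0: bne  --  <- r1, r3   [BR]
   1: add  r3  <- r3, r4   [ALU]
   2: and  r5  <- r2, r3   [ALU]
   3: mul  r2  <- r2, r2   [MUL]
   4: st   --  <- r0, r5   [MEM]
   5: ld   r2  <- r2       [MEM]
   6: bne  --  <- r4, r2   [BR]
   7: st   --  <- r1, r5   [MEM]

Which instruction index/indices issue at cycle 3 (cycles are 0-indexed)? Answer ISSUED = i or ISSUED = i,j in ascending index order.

ISSUED = 5

[0] i0/i1  bne.BR add.ALU  -- pair
[1] i2/i3  and.ALU mul.MUL  -- pair
[2] i4  st.MEM  -- no-port MEM/MEM
[3] i5  ld.MEM  -- RAW r2
[4] i6/i7  bne.BR st.MEM  -- pair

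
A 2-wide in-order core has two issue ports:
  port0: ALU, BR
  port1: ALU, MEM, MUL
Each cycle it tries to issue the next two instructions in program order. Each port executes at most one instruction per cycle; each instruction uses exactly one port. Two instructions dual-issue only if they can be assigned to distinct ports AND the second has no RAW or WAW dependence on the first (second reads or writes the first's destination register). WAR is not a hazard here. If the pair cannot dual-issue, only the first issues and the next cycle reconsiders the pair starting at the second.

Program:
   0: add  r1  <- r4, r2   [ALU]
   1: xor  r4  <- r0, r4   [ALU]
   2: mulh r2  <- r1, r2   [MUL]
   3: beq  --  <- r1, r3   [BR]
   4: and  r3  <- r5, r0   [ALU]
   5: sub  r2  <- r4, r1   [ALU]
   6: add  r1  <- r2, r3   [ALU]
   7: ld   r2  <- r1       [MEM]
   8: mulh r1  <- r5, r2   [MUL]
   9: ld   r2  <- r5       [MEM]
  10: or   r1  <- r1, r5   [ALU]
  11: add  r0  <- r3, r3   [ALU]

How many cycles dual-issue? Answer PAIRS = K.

PAIRS = 4

[0] i0&i1  add;xor  -- dual
[1] i2&i3  mulh;beq  -- dual
[2] i4&i5  and;sub  -- dual
[3] i6  add  -- RAW r1
[4] i7  ld  -- no-port MEM/MUL
[5] i8  mulh  -- no-port MUL/MEM
[6] i9&i10  ld;or  -- dual
[7] i11  add  -- tail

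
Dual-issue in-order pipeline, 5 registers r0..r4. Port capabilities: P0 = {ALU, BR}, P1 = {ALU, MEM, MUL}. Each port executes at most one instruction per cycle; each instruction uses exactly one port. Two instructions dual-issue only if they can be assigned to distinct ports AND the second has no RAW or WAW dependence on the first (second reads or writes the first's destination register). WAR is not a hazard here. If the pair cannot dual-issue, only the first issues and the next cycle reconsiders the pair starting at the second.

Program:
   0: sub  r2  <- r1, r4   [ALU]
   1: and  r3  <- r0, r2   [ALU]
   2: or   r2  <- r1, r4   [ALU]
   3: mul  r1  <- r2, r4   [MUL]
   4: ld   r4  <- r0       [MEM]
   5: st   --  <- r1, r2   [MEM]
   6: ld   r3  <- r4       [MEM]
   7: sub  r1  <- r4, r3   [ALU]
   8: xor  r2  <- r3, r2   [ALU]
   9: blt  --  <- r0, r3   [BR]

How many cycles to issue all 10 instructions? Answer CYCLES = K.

CYCLES = 8

0. sub @i0  | RAW r2
1. and;or @i1,i2  | 2-wide
2. mul @i3  | no-port MUL/MEM
3. ld @i4  | no-port MEM/MEM
4. st @i5  | no-port MEM/MEM
5. ld @i6  | RAW r3
6. sub;xor @i7,i8  | 2-wide
7. blt @i9  | tail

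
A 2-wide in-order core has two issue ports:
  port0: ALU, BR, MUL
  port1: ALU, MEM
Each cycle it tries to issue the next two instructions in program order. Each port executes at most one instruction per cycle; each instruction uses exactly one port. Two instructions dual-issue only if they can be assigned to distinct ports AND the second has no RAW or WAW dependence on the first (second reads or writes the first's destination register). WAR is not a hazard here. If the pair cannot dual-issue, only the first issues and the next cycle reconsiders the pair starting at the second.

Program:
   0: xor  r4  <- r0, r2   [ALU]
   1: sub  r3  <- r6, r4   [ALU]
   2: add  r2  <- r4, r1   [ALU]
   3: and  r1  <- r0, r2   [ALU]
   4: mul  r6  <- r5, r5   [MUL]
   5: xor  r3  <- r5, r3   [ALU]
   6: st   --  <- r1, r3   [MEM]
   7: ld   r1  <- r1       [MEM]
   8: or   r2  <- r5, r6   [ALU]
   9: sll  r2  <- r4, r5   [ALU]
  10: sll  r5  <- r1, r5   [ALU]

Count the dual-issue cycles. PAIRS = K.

[0] i0  xor  -- RAW r4
[1] i1&i2  sub+add  -- dual
[2] i3&i4  and+mul  -- dual
[3] i5  xor  -- RAW r3
[4] i6  st  -- no-port MEM/MEM
[5] i7&i8  ld+or  -- dual
[6] i9&i10  sll+sll  -- dual

PAIRS = 4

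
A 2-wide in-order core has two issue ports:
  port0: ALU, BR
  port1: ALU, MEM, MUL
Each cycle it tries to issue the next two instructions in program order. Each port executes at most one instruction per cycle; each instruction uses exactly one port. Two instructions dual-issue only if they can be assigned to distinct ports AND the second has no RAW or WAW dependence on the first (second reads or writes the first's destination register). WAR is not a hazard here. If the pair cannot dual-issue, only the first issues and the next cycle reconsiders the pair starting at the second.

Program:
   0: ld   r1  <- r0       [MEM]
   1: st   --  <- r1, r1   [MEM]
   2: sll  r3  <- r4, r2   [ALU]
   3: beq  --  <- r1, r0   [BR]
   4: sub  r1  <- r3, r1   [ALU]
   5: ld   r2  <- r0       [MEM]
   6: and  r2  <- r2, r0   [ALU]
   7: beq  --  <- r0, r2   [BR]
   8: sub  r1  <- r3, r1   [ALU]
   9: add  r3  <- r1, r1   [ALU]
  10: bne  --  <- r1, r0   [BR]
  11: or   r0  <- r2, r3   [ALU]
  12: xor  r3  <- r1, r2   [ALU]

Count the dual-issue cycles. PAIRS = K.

PAIRS = 5

#0 head=0: ld.MEM i0 no-port MEM/MEM
#1 head=1: st.MEM/sll.ALU i1&i2 2-wide
#2 head=3: beq.BR/sub.ALU i3&i4 2-wide
#3 head=5: ld.MEM i5 RAW+WAW r2
#4 head=6: and.ALU i6 RAW r2
#5 head=7: beq.BR/sub.ALU i7&i8 2-wide
#6 head=9: add.ALU/bne.BR i9&i10 2-wide
#7 head=11: or.ALU/xor.ALU i11&i12 2-wide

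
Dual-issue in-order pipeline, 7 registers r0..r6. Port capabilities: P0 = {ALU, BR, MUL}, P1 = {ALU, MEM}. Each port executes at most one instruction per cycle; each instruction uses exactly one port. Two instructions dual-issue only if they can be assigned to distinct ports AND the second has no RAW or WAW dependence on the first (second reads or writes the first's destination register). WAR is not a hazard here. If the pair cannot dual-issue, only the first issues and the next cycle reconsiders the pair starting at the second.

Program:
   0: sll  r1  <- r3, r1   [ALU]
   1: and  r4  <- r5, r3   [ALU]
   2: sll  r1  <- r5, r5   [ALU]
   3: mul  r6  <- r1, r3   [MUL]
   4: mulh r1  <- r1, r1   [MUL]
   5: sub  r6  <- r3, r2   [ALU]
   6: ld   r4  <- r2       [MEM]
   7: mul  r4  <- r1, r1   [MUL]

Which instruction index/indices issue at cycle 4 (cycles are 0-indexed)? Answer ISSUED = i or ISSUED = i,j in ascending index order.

t=0 i0&i1:sll/and ; pair
t=1 i2:sll ; RAW r1
t=2 i3:mul ; no-port MUL/MUL
t=3 i4&i5:mulh/sub ; pair
t=4 i6:ld ; WAW r4
t=5 i7:mul ; tail

ISSUED = 6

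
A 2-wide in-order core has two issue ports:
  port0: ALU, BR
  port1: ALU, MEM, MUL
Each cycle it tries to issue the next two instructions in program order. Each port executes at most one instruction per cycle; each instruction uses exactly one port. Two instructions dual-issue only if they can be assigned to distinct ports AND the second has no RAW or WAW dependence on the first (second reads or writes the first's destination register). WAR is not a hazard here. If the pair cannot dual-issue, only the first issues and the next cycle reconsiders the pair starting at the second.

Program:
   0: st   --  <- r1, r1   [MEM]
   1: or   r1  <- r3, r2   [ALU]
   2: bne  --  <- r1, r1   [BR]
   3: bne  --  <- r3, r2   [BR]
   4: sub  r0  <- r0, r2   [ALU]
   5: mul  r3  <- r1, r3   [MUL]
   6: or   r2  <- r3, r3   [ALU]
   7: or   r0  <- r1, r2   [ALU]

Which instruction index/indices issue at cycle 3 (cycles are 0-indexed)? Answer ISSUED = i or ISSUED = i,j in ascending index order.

#0 head=0: st or i0,i1 2-wide
#1 head=2: bne i2 no-port BR/BR
#2 head=3: bne sub i3,i4 2-wide
#3 head=5: mul i5 RAW r3
#4 head=6: or i6 RAW r2
#5 head=7: or i7 tail

ISSUED = 5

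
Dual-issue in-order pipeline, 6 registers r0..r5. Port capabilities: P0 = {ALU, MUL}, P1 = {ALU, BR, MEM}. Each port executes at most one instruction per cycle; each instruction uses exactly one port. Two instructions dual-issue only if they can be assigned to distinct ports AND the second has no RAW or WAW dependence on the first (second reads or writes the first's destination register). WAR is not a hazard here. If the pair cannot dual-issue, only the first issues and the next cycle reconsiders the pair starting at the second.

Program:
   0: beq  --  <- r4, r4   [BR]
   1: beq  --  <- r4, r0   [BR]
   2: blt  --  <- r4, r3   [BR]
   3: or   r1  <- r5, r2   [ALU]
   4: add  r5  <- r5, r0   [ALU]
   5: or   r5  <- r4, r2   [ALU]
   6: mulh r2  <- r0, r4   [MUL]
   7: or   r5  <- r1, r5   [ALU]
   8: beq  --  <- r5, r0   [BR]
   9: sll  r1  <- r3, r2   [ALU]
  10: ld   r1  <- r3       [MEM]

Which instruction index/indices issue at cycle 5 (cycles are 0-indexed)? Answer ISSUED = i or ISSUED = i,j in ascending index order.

  cy0 -> i0 (beq.BR) no-port BR/BR
  cy1 -> i1 (beq.BR) no-port BR/BR
  cy2 -> i2&i3 (blt.BR+or.ALU) pair
  cy3 -> i4 (add.ALU) WAW r5
  cy4 -> i5&i6 (or.ALU+mulh.MUL) pair
  cy5 -> i7 (or.ALU) RAW r5
  cy6 -> i8&i9 (beq.BR+sll.ALU) pair
  cy7 -> i10 (ld.MEM) tail

ISSUED = 7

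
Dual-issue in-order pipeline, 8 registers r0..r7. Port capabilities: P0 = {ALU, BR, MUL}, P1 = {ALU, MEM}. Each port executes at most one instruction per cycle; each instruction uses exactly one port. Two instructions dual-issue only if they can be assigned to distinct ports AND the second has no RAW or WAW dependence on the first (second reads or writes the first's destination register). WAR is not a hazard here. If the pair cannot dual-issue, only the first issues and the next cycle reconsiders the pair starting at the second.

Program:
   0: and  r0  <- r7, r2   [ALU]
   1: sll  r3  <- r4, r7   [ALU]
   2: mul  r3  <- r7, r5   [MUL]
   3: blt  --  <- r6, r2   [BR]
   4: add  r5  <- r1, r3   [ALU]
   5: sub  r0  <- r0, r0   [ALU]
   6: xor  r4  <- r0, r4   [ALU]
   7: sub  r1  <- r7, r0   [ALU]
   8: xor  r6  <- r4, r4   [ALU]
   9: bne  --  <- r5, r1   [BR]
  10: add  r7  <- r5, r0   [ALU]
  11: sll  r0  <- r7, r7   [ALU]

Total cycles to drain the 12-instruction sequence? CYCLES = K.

t=0 i0&i1:and.ALU+sll.ALU ; dual
t=1 i2:mul.MUL ; no-port MUL/BR
t=2 i3&i4:blt.BR+add.ALU ; dual
t=3 i5:sub.ALU ; RAW r0
t=4 i6&i7:xor.ALU+sub.ALU ; dual
t=5 i8&i9:xor.ALU+bne.BR ; dual
t=6 i10:add.ALU ; RAW r7
t=7 i11:sll.ALU ; tail

CYCLES = 8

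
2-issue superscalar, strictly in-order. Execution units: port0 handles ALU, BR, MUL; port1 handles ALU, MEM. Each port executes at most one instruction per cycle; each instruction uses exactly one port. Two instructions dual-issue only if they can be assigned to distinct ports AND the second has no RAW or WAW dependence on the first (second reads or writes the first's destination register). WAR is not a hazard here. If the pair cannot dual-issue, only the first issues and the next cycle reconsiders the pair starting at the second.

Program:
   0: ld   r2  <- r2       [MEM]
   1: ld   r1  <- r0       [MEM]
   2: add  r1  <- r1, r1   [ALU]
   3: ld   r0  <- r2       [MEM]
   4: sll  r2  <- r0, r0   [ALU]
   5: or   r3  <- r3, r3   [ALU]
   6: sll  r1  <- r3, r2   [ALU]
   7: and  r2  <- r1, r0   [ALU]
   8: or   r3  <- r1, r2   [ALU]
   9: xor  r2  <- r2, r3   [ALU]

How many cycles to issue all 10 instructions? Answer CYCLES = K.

c0: i0 ld  no-port MEM/MEM
c1: i1 ld  RAW+WAW r1
c2: i2,i3 add+ld  dual
c3: i4,i5 sll+or  dual
c4: i6 sll  RAW r1
c5: i7 and  RAW r2
c6: i8 or  RAW r3
c7: i9 xor  tail

CYCLES = 8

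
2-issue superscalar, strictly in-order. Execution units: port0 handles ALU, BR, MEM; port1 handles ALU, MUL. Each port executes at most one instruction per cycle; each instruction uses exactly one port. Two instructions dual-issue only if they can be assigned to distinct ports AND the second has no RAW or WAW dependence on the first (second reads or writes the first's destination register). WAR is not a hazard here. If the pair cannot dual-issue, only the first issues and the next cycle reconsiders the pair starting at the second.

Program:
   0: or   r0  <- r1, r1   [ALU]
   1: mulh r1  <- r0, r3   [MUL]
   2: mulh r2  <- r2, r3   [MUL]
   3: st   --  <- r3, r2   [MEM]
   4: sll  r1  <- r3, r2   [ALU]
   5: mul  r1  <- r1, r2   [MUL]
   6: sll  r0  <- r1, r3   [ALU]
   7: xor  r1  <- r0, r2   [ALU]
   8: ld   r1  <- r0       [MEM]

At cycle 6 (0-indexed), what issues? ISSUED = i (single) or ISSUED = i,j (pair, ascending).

[0] i0  or.ALU  -- RAW r0
[1] i1  mulh.MUL  -- no-port MUL/MUL
[2] i2  mulh.MUL  -- RAW r2
[3] i3,i4  st.MEM/sll.ALU  -- dual
[4] i5  mul.MUL  -- RAW r1
[5] i6  sll.ALU  -- RAW r0
[6] i7  xor.ALU  -- WAW r1
[7] i8  ld.MEM  -- tail

ISSUED = 7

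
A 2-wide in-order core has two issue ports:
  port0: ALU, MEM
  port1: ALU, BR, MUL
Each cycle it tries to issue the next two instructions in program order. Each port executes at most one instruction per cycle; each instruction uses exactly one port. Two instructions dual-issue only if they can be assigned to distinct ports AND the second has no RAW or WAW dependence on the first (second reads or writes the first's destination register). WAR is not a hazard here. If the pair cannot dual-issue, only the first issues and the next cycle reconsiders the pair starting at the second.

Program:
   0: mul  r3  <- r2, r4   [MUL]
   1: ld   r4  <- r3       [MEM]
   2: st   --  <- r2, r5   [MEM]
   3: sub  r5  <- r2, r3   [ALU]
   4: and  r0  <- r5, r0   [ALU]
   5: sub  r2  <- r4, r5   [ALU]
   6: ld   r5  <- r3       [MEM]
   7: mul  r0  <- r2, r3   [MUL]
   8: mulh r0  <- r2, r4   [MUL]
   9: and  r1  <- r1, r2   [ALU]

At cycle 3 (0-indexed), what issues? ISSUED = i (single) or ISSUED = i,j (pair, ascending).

  cy0 -> i0 (mul) RAW r3
  cy1 -> i1 (ld) no-port MEM/MEM
  cy2 -> i2&i3 (st sub) pair
  cy3 -> i4&i5 (and sub) pair
  cy4 -> i6&i7 (ld mul) pair
  cy5 -> i8&i9 (mulh and) pair

ISSUED = 4,5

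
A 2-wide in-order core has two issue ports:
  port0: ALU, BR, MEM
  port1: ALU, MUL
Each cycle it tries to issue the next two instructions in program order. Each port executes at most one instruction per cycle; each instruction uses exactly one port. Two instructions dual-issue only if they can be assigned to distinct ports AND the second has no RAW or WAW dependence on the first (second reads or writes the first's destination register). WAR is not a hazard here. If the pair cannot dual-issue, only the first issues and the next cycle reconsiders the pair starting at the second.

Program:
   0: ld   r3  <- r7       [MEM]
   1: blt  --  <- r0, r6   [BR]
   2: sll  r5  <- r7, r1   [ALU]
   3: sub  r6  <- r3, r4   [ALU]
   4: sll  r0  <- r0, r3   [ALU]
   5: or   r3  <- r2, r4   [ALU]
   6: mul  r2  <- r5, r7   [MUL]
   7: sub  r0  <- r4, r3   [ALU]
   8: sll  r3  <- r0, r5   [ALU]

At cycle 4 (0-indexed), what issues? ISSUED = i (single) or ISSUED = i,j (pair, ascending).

ISSUED = 7

0. ld.MEM @i0  | no-port MEM/BR
1. blt.BR sll.ALU @i1,i2  | dual
2. sub.ALU sll.ALU @i3,i4  | dual
3. or.ALU mul.MUL @i5,i6  | dual
4. sub.ALU @i7  | RAW r0
5. sll.ALU @i8  | tail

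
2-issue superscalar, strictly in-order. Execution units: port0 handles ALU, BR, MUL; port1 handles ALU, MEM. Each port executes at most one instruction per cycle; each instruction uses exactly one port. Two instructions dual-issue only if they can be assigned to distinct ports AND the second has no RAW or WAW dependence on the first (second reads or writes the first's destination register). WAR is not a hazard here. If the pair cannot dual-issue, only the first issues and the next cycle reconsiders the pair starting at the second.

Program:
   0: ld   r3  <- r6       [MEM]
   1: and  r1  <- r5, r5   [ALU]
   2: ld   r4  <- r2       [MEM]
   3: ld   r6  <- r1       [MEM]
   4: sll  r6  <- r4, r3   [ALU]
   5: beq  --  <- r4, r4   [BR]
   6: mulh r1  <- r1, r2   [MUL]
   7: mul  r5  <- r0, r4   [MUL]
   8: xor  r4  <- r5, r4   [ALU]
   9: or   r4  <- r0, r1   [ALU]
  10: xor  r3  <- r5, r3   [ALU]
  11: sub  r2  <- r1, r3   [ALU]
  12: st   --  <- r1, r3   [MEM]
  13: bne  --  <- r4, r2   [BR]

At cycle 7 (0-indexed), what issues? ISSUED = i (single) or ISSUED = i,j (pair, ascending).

  cy0 -> i0/i1 (ld.MEM/and.ALU) 2-wide
  cy1 -> i2 (ld.MEM) no-port MEM/MEM
  cy2 -> i3 (ld.MEM) WAW r6
  cy3 -> i4/i5 (sll.ALU/beq.BR) 2-wide
  cy4 -> i6 (mulh.MUL) no-port MUL/MUL
  cy5 -> i7 (mul.MUL) RAW r5
  cy6 -> i8 (xor.ALU) WAW r4
  cy7 -> i9/i10 (or.ALU/xor.ALU) 2-wide
  cy8 -> i11/i12 (sub.ALU/st.MEM) 2-wide
  cy9 -> i13 (bne.BR) tail

ISSUED = 9,10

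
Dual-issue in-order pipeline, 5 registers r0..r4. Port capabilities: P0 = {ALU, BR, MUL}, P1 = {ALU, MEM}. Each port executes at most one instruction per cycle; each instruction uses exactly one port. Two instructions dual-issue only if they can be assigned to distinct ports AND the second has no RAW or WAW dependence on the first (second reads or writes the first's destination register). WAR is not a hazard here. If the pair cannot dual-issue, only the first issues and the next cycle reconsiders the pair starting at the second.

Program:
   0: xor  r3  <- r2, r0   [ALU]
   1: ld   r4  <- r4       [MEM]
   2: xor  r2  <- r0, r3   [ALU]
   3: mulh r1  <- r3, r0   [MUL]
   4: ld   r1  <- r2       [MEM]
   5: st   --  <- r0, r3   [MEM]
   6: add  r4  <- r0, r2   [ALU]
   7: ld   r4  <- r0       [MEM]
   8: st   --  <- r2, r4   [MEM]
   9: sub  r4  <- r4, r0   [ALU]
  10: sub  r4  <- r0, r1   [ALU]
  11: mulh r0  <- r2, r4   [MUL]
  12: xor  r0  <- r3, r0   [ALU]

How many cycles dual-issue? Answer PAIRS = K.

PAIRS = 4

#0 head=0: xor.ALU ld.MEM i0/i1 dual
#1 head=2: xor.ALU mulh.MUL i2/i3 dual
#2 head=4: ld.MEM i4 no-port MEM/MEM
#3 head=5: st.MEM add.ALU i5/i6 dual
#4 head=7: ld.MEM i7 no-port MEM/MEM
#5 head=8: st.MEM sub.ALU i8/i9 dual
#6 head=10: sub.ALU i10 RAW r4
#7 head=11: mulh.MUL i11 RAW+WAW r0
#8 head=12: xor.ALU i12 tail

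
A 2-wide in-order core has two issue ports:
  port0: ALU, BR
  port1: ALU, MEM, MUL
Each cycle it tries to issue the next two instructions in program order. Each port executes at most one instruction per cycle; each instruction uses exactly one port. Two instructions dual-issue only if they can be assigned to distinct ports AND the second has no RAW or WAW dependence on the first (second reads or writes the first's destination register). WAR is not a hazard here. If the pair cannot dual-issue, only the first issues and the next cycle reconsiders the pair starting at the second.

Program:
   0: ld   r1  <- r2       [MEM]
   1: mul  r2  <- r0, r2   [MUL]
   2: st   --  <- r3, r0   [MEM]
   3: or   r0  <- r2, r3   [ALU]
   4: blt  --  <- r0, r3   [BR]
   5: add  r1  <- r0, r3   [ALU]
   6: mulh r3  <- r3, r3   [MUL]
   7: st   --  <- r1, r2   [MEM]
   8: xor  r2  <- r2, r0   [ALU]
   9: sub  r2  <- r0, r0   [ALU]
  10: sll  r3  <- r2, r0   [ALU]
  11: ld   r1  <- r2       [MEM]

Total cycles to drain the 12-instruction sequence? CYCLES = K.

CYCLES = 8

0. ld @i0  | no-port MEM/MUL
1. mul @i1  | no-port MUL/MEM
2. st/or @i2/i3  | 2-wide
3. blt/add @i4/i5  | 2-wide
4. mulh @i6  | no-port MUL/MEM
5. st/xor @i7/i8  | 2-wide
6. sub @i9  | RAW r2
7. sll/ld @i10/i11  | 2-wide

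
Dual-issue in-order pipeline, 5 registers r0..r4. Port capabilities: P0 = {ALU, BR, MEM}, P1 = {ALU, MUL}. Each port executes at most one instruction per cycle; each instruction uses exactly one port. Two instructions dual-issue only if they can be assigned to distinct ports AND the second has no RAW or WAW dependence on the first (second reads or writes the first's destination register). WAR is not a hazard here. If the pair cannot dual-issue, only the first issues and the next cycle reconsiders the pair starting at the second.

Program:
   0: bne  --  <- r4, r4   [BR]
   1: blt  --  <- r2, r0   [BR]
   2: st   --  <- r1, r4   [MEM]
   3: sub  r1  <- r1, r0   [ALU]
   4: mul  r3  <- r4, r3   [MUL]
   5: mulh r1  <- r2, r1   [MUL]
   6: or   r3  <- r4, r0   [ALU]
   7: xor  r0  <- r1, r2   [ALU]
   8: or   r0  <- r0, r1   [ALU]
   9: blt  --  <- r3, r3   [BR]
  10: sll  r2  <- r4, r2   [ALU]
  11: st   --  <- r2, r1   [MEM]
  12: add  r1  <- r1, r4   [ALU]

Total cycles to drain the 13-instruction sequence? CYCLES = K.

[0] i0  bne.BR  -- no-port BR/BR
[1] i1  blt.BR  -- no-port BR/MEM
[2] i2+i3  st.MEM+sub.ALU  -- 2-wide
[3] i4  mul.MUL  -- no-port MUL/MUL
[4] i5+i6  mulh.MUL+or.ALU  -- 2-wide
[5] i7  xor.ALU  -- RAW+WAW r0
[6] i8+i9  or.ALU+blt.BR  -- 2-wide
[7] i10  sll.ALU  -- RAW r2
[8] i11+i12  st.MEM+add.ALU  -- 2-wide

CYCLES = 9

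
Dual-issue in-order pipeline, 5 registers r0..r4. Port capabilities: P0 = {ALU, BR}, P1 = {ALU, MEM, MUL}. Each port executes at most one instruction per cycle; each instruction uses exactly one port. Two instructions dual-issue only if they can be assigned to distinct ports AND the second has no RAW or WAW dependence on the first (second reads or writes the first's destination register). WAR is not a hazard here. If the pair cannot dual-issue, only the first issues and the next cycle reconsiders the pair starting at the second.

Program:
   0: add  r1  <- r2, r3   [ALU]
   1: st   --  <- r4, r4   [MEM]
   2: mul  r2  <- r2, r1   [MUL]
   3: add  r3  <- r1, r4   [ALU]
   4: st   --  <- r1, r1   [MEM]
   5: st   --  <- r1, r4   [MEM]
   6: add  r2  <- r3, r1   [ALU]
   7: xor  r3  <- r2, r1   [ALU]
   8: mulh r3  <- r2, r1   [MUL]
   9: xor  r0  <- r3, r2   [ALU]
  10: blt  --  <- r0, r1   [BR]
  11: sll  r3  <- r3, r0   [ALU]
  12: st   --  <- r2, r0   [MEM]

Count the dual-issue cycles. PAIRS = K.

PAIRS = 4

0. add.ALU;st.MEM @i0/i1  | dual
1. mul.MUL;add.ALU @i2/i3  | dual
2. st.MEM @i4  | no-port MEM/MEM
3. st.MEM;add.ALU @i5/i6  | dual
4. xor.ALU @i7  | WAW r3
5. mulh.MUL @i8  | RAW r3
6. xor.ALU @i9  | RAW r0
7. blt.BR;sll.ALU @i10/i11  | dual
8. st.MEM @i12  | tail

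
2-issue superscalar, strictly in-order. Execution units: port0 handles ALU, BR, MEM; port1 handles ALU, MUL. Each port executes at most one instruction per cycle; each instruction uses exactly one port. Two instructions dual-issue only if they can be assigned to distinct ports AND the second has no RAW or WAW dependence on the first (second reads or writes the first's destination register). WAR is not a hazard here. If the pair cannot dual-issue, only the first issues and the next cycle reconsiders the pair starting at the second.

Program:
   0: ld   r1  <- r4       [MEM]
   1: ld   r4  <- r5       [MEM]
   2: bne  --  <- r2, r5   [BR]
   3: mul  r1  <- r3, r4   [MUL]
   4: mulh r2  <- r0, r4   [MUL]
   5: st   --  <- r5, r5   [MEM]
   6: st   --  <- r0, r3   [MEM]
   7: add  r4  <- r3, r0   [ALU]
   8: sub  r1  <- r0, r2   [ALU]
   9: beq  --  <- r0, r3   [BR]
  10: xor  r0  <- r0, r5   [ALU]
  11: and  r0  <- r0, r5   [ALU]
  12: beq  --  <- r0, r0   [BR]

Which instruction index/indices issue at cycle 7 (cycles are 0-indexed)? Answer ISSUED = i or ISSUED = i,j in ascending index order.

ISSUED = 11

0. ld.MEM @i0  | no-port MEM/MEM
1. ld.MEM @i1  | no-port MEM/BR
2. bne.BR;mul.MUL @i2,i3  | pair
3. mulh.MUL;st.MEM @i4,i5  | pair
4. st.MEM;add.ALU @i6,i7  | pair
5. sub.ALU;beq.BR @i8,i9  | pair
6. xor.ALU @i10  | RAW+WAW r0
7. and.ALU @i11  | RAW r0
8. beq.BR @i12  | tail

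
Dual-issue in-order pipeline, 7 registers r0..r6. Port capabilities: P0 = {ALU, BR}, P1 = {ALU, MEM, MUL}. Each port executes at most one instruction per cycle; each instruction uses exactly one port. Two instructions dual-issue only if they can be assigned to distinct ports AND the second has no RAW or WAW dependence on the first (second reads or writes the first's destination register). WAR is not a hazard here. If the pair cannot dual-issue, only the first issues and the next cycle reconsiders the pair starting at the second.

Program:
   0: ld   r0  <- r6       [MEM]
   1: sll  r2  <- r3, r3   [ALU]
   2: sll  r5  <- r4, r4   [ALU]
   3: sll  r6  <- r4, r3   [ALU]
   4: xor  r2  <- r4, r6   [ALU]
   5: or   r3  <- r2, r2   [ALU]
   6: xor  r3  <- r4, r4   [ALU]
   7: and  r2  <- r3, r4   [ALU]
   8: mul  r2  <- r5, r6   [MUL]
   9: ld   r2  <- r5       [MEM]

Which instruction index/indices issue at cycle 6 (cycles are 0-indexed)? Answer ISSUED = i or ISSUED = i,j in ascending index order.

0. ld.MEM/sll.ALU @i0/i1  | pair
1. sll.ALU/sll.ALU @i2/i3  | pair
2. xor.ALU @i4  | RAW r2
3. or.ALU @i5  | WAW r3
4. xor.ALU @i6  | RAW r3
5. and.ALU @i7  | WAW r2
6. mul.MUL @i8  | no-port MUL/MEM
7. ld.MEM @i9  | tail

ISSUED = 8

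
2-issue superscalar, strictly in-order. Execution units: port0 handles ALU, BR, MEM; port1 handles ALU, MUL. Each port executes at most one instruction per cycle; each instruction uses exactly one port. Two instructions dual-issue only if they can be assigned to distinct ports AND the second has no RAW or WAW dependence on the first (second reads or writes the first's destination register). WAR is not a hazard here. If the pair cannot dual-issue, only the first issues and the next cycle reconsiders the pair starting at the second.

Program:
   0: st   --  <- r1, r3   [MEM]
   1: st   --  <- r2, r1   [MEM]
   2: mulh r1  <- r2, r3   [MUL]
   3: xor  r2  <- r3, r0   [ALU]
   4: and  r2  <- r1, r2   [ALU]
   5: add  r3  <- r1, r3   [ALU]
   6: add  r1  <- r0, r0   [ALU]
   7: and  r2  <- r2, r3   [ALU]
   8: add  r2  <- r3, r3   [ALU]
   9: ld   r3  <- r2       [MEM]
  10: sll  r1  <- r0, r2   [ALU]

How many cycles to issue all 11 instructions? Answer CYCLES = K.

CYCLES = 7

c0: i0 st.MEM  no-port MEM/MEM
c1: i1+i2 st.MEM/mulh.MUL  2-wide
c2: i3 xor.ALU  RAW+WAW r2
c3: i4+i5 and.ALU/add.ALU  2-wide
c4: i6+i7 add.ALU/and.ALU  2-wide
c5: i8 add.ALU  RAW r2
c6: i9+i10 ld.MEM/sll.ALU  2-wide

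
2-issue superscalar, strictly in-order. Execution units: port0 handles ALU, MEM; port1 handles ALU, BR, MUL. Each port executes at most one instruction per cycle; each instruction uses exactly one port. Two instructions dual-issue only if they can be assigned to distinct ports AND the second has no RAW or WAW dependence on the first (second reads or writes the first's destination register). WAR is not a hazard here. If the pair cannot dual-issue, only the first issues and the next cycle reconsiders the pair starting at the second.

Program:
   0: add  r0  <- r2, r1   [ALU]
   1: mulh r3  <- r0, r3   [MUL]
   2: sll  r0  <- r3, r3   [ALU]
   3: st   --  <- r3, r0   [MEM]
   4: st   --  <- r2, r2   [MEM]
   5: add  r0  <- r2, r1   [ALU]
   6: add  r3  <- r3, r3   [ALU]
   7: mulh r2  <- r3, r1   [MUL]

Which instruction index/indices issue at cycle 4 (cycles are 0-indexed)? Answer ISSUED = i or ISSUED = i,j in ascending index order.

#0 head=0: add i0 RAW r0
#1 head=1: mulh i1 RAW r3
#2 head=2: sll i2 RAW r0
#3 head=3: st i3 no-port MEM/MEM
#4 head=4: st+add i4/i5 pair
#5 head=6: add i6 RAW r3
#6 head=7: mulh i7 tail

ISSUED = 4,5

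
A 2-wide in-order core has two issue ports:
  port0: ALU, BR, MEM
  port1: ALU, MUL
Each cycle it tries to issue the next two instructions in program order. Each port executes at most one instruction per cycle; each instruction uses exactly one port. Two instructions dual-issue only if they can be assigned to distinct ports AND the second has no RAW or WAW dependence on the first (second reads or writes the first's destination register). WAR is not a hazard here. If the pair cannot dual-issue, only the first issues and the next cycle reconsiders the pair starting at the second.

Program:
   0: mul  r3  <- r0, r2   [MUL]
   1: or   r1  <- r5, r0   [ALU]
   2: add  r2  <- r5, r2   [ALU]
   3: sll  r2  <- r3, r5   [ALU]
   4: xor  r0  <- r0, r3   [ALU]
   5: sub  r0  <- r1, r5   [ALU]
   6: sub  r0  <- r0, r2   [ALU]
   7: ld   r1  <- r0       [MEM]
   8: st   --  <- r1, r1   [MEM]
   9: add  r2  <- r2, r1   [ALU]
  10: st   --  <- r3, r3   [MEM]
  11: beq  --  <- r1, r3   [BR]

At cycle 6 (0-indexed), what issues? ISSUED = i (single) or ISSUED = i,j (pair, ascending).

ISSUED = 8,9

0. mul/or @i0,i1  | pair
1. add @i2  | WAW r2
2. sll/xor @i3,i4  | pair
3. sub @i5  | RAW+WAW r0
4. sub @i6  | RAW r0
5. ld @i7  | no-port MEM/MEM
6. st/add @i8,i9  | pair
7. st @i10  | no-port MEM/BR
8. beq @i11  | tail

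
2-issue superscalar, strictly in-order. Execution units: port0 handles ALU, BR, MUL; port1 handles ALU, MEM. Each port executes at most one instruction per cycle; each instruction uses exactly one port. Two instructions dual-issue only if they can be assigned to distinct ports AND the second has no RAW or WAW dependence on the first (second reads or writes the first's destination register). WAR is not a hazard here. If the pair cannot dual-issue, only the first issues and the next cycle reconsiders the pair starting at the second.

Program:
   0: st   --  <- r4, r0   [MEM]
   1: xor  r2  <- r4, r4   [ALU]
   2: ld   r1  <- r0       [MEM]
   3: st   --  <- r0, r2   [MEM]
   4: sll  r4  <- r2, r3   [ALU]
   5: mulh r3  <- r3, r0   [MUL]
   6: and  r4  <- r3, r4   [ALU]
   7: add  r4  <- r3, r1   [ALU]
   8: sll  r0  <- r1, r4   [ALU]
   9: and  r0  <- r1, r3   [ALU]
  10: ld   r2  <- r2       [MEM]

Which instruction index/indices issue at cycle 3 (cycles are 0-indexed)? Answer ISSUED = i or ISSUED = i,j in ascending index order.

ISSUED = 5

c0: i0&i1 st.MEM xor.ALU  dual
c1: i2 ld.MEM  no-port MEM/MEM
c2: i3&i4 st.MEM sll.ALU  dual
c3: i5 mulh.MUL  RAW r3
c4: i6 and.ALU  WAW r4
c5: i7 add.ALU  RAW r4
c6: i8 sll.ALU  WAW r0
c7: i9&i10 and.ALU ld.MEM  dual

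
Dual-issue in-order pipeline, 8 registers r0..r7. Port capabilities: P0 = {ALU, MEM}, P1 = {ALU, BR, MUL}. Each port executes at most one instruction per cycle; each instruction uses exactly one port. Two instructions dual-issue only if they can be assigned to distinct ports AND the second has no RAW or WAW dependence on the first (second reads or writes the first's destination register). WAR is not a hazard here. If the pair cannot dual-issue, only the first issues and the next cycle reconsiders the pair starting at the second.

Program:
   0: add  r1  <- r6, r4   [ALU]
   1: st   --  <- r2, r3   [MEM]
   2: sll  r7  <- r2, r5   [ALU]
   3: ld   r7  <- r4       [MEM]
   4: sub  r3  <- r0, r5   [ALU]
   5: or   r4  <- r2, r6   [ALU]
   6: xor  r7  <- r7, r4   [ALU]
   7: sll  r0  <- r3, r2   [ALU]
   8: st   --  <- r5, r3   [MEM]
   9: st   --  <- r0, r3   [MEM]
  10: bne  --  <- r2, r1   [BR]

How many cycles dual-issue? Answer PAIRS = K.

PAIRS = 4

[0] i0/i1  add.ALU+st.MEM  -- pair
[1] i2  sll.ALU  -- WAW r7
[2] i3/i4  ld.MEM+sub.ALU  -- pair
[3] i5  or.ALU  -- RAW r4
[4] i6/i7  xor.ALU+sll.ALU  -- pair
[5] i8  st.MEM  -- no-port MEM/MEM
[6] i9/i10  st.MEM+bne.BR  -- pair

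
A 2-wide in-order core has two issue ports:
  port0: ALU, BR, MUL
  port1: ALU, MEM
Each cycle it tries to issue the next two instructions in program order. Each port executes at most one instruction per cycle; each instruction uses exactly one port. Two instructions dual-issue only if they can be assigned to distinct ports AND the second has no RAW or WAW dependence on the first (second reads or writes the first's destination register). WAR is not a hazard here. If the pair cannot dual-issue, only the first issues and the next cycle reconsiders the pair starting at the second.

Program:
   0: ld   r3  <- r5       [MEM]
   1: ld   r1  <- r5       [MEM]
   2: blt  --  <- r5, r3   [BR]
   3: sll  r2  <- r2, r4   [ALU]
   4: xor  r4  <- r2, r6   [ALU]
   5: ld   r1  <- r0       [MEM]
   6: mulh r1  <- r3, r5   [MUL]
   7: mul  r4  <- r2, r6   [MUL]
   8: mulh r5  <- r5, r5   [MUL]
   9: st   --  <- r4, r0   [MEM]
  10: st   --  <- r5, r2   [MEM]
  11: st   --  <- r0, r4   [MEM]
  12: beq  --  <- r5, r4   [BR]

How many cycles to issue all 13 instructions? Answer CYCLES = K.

c0: i0 ld.MEM  no-port MEM/MEM
c1: i1,i2 ld.MEM+blt.BR  pair
c2: i3 sll.ALU  RAW r2
c3: i4,i5 xor.ALU+ld.MEM  pair
c4: i6 mulh.MUL  no-port MUL/MUL
c5: i7 mul.MUL  no-port MUL/MUL
c6: i8,i9 mulh.MUL+st.MEM  pair
c7: i10 st.MEM  no-port MEM/MEM
c8: i11,i12 st.MEM+beq.BR  pair

CYCLES = 9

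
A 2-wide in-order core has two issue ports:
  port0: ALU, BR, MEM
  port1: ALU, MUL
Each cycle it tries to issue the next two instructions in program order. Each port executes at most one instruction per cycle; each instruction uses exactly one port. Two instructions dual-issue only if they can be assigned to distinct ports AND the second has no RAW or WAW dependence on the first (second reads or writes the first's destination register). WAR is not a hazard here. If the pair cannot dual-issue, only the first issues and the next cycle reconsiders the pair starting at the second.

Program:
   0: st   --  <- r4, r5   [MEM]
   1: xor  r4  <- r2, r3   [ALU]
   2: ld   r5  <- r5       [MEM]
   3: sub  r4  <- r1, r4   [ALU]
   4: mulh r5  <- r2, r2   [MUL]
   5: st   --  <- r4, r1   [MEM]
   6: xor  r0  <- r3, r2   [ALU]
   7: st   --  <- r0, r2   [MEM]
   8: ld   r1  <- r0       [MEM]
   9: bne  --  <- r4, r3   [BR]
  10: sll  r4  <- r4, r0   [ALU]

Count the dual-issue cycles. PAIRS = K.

PAIRS = 4

t=0 i0/i1:st+xor ; dual
t=1 i2/i3:ld+sub ; dual
t=2 i4/i5:mulh+st ; dual
t=3 i6:xor ; RAW r0
t=4 i7:st ; no-port MEM/MEM
t=5 i8:ld ; no-port MEM/BR
t=6 i9/i10:bne+sll ; dual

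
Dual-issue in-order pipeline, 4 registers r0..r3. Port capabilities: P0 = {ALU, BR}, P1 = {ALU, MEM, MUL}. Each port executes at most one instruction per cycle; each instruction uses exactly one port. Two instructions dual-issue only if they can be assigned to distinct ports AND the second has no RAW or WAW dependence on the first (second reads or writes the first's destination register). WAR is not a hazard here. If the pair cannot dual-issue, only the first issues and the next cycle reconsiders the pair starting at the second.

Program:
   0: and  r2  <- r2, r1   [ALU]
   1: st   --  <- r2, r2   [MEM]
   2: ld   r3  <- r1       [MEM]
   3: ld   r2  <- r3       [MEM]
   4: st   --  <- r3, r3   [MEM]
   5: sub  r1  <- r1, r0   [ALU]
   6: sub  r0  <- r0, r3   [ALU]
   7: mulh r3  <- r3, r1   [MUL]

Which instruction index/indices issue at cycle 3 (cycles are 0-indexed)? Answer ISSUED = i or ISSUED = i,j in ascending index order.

ISSUED = 3

  cy0 -> i0 (and) RAW r2
  cy1 -> i1 (st) no-port MEM/MEM
  cy2 -> i2 (ld) no-port MEM/MEM
  cy3 -> i3 (ld) no-port MEM/MEM
  cy4 -> i4,i5 (st/sub) dual
  cy5 -> i6,i7 (sub/mulh) dual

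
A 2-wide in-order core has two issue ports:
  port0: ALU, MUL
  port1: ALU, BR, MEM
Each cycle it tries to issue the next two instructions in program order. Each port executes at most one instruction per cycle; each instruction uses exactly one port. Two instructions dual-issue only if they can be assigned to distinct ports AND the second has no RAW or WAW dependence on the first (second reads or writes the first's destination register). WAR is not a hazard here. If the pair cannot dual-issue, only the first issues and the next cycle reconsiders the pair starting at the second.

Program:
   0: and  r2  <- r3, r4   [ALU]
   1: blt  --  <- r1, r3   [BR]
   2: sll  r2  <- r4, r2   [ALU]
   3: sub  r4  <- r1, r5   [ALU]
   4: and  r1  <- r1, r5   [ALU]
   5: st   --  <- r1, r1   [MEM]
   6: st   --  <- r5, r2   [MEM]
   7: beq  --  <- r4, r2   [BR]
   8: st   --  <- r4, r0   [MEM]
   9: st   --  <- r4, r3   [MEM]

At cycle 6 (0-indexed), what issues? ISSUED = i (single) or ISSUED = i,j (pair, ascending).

ISSUED = 8

c0: i0/i1 and/blt  dual
c1: i2/i3 sll/sub  dual
c2: i4 and  RAW r1
c3: i5 st  no-port MEM/MEM
c4: i6 st  no-port MEM/BR
c5: i7 beq  no-port BR/MEM
c6: i8 st  no-port MEM/MEM
c7: i9 st  tail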